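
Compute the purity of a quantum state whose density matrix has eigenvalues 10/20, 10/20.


tr(rho^2) = sum of eigenvalues squared
= (10/20)^2 + (10/20)^2
= (100 + 100) / 400
= 200/400
= 0.5000

0.5000


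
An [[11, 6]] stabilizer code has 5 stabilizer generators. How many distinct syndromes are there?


Each stabilizer generator gives a binary (+1 or -1) measurement outcome.
With 5 independent generators:
Total syndromes = 2^5
= 32

32


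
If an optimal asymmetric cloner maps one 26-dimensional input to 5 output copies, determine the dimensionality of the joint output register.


Output space = H^(tensor 5) where dim(H) = 26
dim = 26^5
= 676 (after 2 factors)
= 17576 (after 3 factors)
= 456976 (after 4 factors)
= 11881376 (after 5 factors)
= 11881376

11881376


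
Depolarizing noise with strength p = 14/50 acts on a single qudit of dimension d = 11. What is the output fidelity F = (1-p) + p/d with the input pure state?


F = (1-p) + p/d
= (1 - 0.2800) + 0.2800/11
= 0.7200 + 0.0255
= 0.7455

0.7455


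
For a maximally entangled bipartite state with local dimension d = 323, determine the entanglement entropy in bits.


For a maximally entangled state in d x d:
S = log2(d) = log2(323)
= 8.3354

8.3354


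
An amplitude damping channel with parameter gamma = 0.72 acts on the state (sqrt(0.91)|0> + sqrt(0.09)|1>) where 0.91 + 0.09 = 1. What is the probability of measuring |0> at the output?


For amplitude damping with parameter gamma on state sqrt(a)|0> + sqrt(b)|1>:
alpha^2 = 0.91, beta^2 = 0.09
P(|0>) = alpha^2 + gamma * beta^2
= 0.91 + 0.72 * 0.09
= 0.91 + 0.0648
= 0.9748

0.9748


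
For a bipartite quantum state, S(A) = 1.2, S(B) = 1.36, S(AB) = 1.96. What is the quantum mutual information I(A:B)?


I(A:B) = S(A) + S(B) - S(AB)
= 1.2 + 1.36 - 1.96
= 0.6000

0.6000


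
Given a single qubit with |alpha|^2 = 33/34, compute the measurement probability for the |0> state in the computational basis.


|alpha|^2 = 33/34 = 0.9706
|beta|^2 = 1 - 33/34 = 1/34 = 0.0294
P(|0>) = |alpha|^2 = 0.9706

0.9706


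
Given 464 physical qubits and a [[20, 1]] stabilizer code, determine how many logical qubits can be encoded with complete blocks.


Each code block uses 20 physical qubits for 1 logical qubit(s).
Number of complete blocks = floor(464 / 20) = 23
Logical qubits = 23 * 1
= 23

23


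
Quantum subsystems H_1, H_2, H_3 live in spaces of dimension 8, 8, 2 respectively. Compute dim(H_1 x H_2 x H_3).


dim(H_1 x H_2 x H_3) = 8 * 8 * 2
= 64 * 2
= 128

128


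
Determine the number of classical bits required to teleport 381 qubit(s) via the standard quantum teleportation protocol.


Quantum teleportation requires 2 classical bits per qubit teleported.
381 qubit(s) -> 2 * 381 = 762 classical bits

762


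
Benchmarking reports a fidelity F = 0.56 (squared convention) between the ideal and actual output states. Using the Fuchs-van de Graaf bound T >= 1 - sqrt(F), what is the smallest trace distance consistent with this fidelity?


Fuchs-van de Graaf (squared-fidelity convention): 1 - sqrt(F) <= T <= sqrt(1 - F).
Lower bound: T >= 1 - sqrt(F)
sqrt(F) = sqrt(0.56) = 0.7483
T >= 1 - 0.7483
T >= 0.2517

0.2517


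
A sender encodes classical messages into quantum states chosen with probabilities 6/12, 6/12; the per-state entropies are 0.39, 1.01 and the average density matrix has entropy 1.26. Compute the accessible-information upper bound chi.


chi = S(rho) - sum_i p_i * S(rho_i)
Weighted entropy = 6/12 * 0.39 + 6/12 * 1.01
= 0.7000
chi = 1.26 - 0.7000
= 0.5600

0.5600


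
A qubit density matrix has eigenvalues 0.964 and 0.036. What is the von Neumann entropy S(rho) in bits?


S = -p*log2(p) - (1-p)*log2(1-p)
p = 0.9640, 1-p = 0.0360
= -0.9640 * log2(0.9640) - 0.0360 * log2(0.0360)
= -(-0.0510) - (-0.1727)
= 0.2236

0.2236


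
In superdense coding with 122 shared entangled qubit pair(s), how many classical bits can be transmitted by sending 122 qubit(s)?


Superdense coding allows 2 classical bits per shared entangled pair.
122 pair(s) -> 2 * 122 = 244 classical bits

244


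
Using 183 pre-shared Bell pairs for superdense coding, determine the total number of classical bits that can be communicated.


Superdense coding allows 2 classical bits per shared entangled pair.
183 pair(s) -> 2 * 183 = 366 classical bits

366


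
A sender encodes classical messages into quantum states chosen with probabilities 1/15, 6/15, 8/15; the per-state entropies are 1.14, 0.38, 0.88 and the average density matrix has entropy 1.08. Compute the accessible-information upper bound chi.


chi = S(rho) - sum_i p_i * S(rho_i)
Weighted entropy = 1/15 * 1.14 + 6/15 * 0.38 + 8/15 * 0.88
= 0.6973
chi = 1.08 - 0.6973
= 0.3827

0.3827


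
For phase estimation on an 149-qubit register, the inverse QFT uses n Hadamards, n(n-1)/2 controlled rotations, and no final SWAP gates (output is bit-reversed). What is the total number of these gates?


Hadamard gates: 149
Controlled rotations: n*(n-1)/2 = 149*148/2 = 11026
SWAP gates: 0 (omitted)
Total = 149 + 11026
= 11175

11175


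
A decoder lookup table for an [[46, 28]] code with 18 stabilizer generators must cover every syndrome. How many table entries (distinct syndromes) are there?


Each stabilizer generator gives a binary (+1 or -1) measurement outcome.
With 18 independent generators:
Total syndromes = 2^18
= 262144

262144


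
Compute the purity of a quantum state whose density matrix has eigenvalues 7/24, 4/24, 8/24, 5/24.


tr(rho^2) = sum of eigenvalues squared
= (7/24)^2 + (4/24)^2 + (8/24)^2 + (5/24)^2
= (49 + 16 + 64 + 25) / 576
= 154/576
= 0.2674

0.2674


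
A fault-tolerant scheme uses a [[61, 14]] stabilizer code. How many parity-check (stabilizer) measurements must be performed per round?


For an [[n,k]] stabilizer code:
Number of stabilizer generators = n - k
= 61 - 14
= 47

47


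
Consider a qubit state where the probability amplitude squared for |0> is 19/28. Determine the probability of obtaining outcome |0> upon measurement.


|alpha|^2 = 19/28 = 0.6786
|beta|^2 = 1 - 19/28 = 9/28 = 0.3214
P(|0>) = |alpha|^2 = 0.6786

0.6786


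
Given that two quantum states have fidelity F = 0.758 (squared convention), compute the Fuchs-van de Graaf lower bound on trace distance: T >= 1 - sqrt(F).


Fuchs-van de Graaf (squared-fidelity convention): 1 - sqrt(F) <= T <= sqrt(1 - F).
Lower bound: T >= 1 - sqrt(F)
sqrt(F) = sqrt(0.758) = 0.8706
T >= 1 - 0.8706
T >= 0.1294

0.1294


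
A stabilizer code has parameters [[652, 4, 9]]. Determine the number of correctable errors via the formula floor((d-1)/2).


Code parameters: [[652, 4, 9]], distance d = 9.
Number of correctable errors = floor((d-1)/2)
= floor((9 - 1)/2)
= floor(8/2)
= 4

4


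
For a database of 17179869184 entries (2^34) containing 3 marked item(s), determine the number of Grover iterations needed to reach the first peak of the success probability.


After j Grover iterations the success probability is P(j) = sin^2((2j+1)*theta), where sin(theta) = sqrt(k/N).
N = 2^34 = 17179869184, k = 3
sin(theta) = sqrt(k/N) = 1.321449896e-05
theta = arcsin(sqrt(k/N)) = 1.321449896e-05 rad
P(j) reaches its first maximum when (2j+1)*theta is as close as possible to pi/2, i.e. j = round(pi/(4*theta) - 1/2).
pi/(4*theta) - 1/2 = 59434.0776
(For comparison, the common estimate pi/4 * sqrt(N/k) = 59434.5776; the exact maximiser is used here.)
Optimal iterations = 59434

59434


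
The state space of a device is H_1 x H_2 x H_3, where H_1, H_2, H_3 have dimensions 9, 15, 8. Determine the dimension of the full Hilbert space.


dim(H_1 x H_2 x H_3) = 9 * 15 * 8
= 135 * 8
= 1080

1080


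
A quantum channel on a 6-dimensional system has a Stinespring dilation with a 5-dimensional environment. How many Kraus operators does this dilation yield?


Tracing out the environment in an orthonormal basis {|i>_E} gives Kraus operators K_i = <i|_E U |0>_E.
Number of Kraus operators = dim(H_env) = d_env
= 5

5


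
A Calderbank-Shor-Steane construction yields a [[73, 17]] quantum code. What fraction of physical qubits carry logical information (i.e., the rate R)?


Code rate R = k/n
= 17/73
= 0.2329

0.2329


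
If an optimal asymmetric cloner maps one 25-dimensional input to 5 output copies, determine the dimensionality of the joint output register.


Output space = H^(tensor 5) where dim(H) = 25
dim = 25^5
= 625 (after 2 factors)
= 15625 (after 3 factors)
= 390625 (after 4 factors)
= 9765625 (after 5 factors)
= 9765625

9765625


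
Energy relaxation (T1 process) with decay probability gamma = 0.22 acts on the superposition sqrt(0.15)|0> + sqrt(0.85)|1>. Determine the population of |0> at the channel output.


For amplitude damping with parameter gamma on state sqrt(a)|0> + sqrt(b)|1>:
alpha^2 = 0.15, beta^2 = 0.85
P(|0>) = alpha^2 + gamma * beta^2
= 0.15 + 0.22 * 0.85
= 0.15 + 0.1870
= 0.3370

0.3370


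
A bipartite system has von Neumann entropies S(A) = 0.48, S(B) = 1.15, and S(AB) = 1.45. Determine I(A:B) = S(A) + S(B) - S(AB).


I(A:B) = S(A) + S(B) - S(AB)
= 0.48 + 1.15 - 1.45
= 0.1800

0.1800


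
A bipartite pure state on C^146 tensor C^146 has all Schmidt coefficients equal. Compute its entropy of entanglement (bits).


For a maximally entangled state in d x d:
S = log2(d) = log2(146)
= 7.1898

7.1898


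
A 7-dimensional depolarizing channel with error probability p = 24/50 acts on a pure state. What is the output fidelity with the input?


F = (1-p) + p/d
= (1 - 0.4800) + 0.4800/7
= 0.5200 + 0.0686
= 0.5886

0.5886


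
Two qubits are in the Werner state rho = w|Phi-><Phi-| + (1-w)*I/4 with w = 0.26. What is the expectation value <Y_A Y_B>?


|Phi-> = (|00> - |11>)/sqrt(2)
For the pure Bell state, <Y_A Y_B> = +1 (Bell-state Pauli correlator).
The maximally-mixed part I/4 has tr(I/4 * P tensor P) = 0 for any traceless Pauli P.
So <Y_A Y_B>_rho = w * (+1) + (1 - w) * 0
= 0.26 * (+1)
= 0.2600

0.2600


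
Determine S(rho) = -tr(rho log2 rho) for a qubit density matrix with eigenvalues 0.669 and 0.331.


S = -p*log2(p) - (1-p)*log2(1-p)
p = 0.6690, 1-p = 0.3310
= -0.6690 * log2(0.6690) - 0.3310 * log2(0.3310)
= -(-0.3880) - (-0.5280)
= 0.9159

0.9159


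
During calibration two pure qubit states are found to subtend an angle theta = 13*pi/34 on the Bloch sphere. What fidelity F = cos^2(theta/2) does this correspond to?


For states separated by angle theta on Bloch sphere:
F = cos^2(theta/2)
theta = 13*pi/34 = 1.2012
theta/2 = 0.6006
cos(theta/2) = 0.8250
F = 0.6806

0.6806


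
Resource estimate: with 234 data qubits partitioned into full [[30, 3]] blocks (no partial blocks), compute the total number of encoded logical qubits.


Each code block uses 30 physical qubits for 3 logical qubit(s).
Number of complete blocks = floor(234 / 30) = 7
Logical qubits = 7 * 3
= 21

21


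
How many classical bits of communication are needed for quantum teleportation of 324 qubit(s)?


Quantum teleportation requires 2 classical bits per qubit teleported.
324 qubit(s) -> 2 * 324 = 648 classical bits

648


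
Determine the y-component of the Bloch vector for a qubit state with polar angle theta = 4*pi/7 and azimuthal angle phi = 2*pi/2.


theta = 1.7952, phi = 3.1416
r_y = sin(theta)*sin(phi) = 0.9749 * 0.0000
r_y = 0.0000

0.0000


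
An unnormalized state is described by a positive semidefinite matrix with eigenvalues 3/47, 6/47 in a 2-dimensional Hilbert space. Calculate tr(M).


tr(M) = sum of eigenvalues
= 3/47 + 6/47
= 9/47
= 0.1915

0.1915


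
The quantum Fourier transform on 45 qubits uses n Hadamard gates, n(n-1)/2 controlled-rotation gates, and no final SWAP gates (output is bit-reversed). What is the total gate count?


Hadamard gates: 45
Controlled rotations: n*(n-1)/2 = 45*44/2 = 990
SWAP gates: 0 (omitted)
Total = 45 + 990
= 1035

1035


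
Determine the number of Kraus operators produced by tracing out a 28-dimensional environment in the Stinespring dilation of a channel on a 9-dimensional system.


Tracing out the environment in an orthonormal basis {|i>_E} gives Kraus operators K_i = <i|_E U |0>_E.
Number of Kraus operators = dim(H_env) = d_env
= 28

28


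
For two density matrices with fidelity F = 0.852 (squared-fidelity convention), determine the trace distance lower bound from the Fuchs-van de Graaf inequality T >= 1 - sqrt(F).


Fuchs-van de Graaf (squared-fidelity convention): 1 - sqrt(F) <= T <= sqrt(1 - F).
Lower bound: T >= 1 - sqrt(F)
sqrt(F) = sqrt(0.852) = 0.9230
T >= 1 - 0.9230
T >= 0.0770

0.0770


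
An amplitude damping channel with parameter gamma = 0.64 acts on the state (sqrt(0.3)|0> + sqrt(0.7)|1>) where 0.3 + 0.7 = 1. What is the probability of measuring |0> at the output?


For amplitude damping with parameter gamma on state sqrt(a)|0> + sqrt(b)|1>:
alpha^2 = 0.3, beta^2 = 0.7
P(|0>) = alpha^2 + gamma * beta^2
= 0.3 + 0.64 * 0.7
= 0.3 + 0.4480
= 0.7480

0.7480


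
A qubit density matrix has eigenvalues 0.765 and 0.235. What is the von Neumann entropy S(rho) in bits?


S = -p*log2(p) - (1-p)*log2(1-p)
p = 0.7650, 1-p = 0.2350
= -0.7650 * log2(0.7650) - 0.2350 * log2(0.2350)
= -(-0.2956) - (-0.4910)
= 0.7866

0.7866


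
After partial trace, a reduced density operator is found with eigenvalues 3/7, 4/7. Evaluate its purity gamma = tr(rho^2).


tr(rho^2) = sum of eigenvalues squared
= (3/7)^2 + (4/7)^2
= (9 + 16) / 49
= 25/49
= 0.5102

0.5102


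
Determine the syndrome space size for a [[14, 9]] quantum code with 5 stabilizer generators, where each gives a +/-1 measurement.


Each stabilizer generator gives a binary (+1 or -1) measurement outcome.
With 5 independent generators:
Total syndromes = 2^5
= 32

32


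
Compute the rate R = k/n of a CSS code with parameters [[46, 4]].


Code rate R = k/n
= 4/46
= 0.0870

0.0870


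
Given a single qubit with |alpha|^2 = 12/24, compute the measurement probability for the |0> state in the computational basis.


|alpha|^2 = 12/24 = 0.5000
|beta|^2 = 1 - 12/24 = 12/24 = 0.5000
P(|0>) = |alpha|^2 = 0.5000

0.5000


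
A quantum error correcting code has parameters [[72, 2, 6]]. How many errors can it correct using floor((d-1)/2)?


Code parameters: [[72, 2, 6]], distance d = 6.
Number of correctable errors = floor((d-1)/2)
= floor((6 - 1)/2)
= floor(5/2)
= 2

2


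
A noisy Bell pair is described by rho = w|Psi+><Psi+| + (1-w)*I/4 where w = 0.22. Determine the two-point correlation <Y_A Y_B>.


|Psi+> = (|01> + |10>)/sqrt(2)
For the pure Bell state, <Y_A Y_B> = +1 (Bell-state Pauli correlator).
The maximally-mixed part I/4 has tr(I/4 * P tensor P) = 0 for any traceless Pauli P.
So <Y_A Y_B>_rho = w * (+1) + (1 - w) * 0
= 0.22 * (+1)
= 0.2200

0.2200


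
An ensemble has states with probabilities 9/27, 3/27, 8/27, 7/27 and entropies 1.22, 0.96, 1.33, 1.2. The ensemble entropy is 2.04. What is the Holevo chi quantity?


chi = S(rho) - sum_i p_i * S(rho_i)
Weighted entropy = 9/27 * 1.22 + 3/27 * 0.96 + 8/27 * 1.33 + 7/27 * 1.2
= 1.2185
chi = 2.04 - 1.2185
= 0.8215

0.8215


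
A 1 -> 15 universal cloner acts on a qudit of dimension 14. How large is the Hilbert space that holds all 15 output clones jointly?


Output space = H^(tensor 15) where dim(H) = 14
dim = 14^15
= 196 (after 2 factors)
= 2744 (after 3 factors)
= 38416 (after 4 factors)
= 537824 (after 5 factors)
= 7529536 (after 6 factors)
= 105413504 (after 7 factors)
= 1475789056 (after 8 factors)
= 20661046784 (after 9 factors)
= 289254654976 (after 10 factors)
= 4049565169664 (after 11 factors)
= 56693912375296 (after 12 factors)
= 793714773254144 (after 13 factors)
= 11112006825558016 (after 14 factors)
= 155568095557812224 (after 15 factors)
= 155568095557812224

155568095557812224


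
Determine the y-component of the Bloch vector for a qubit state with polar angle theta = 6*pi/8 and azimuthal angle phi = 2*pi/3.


theta = 2.3562, phi = 2.0944
r_y = sin(theta)*sin(phi) = 0.7071 * 0.8660
r_y = 0.6124

0.6124


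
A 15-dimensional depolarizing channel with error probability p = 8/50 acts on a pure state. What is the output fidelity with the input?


F = (1-p) + p/d
= (1 - 0.1600) + 0.1600/15
= 0.8400 + 0.0107
= 0.8507

0.8507


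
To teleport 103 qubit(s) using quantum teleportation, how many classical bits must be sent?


Quantum teleportation requires 2 classical bits per qubit teleported.
103 qubit(s) -> 2 * 103 = 206 classical bits

206


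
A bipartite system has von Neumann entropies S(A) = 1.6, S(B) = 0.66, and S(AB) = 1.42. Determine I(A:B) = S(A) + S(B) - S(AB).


I(A:B) = S(A) + S(B) - S(AB)
= 1.6 + 0.66 - 1.42
= 0.8400

0.8400


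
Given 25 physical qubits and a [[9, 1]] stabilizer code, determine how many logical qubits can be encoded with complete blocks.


Each code block uses 9 physical qubits for 1 logical qubit(s).
Number of complete blocks = floor(25 / 9) = 2
Logical qubits = 2 * 1
= 2

2


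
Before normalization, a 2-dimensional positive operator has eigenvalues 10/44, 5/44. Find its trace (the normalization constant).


tr(M) = sum of eigenvalues
= 10/44 + 5/44
= 15/44
= 0.3409

0.3409


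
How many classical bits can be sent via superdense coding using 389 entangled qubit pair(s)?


Superdense coding allows 2 classical bits per shared entangled pair.
389 pair(s) -> 2 * 389 = 778 classical bits

778


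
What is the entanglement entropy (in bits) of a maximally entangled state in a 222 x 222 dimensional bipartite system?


For a maximally entangled state in d x d:
S = log2(d) = log2(222)
= 7.7944

7.7944


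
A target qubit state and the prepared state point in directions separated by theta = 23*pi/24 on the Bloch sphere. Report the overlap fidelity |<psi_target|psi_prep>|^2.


For states separated by angle theta on Bloch sphere:
F = cos^2(theta/2)
theta = 23*pi/24 = 3.0107
theta/2 = 1.5053
cos(theta/2) = 0.0654
F = 0.0043

0.0043


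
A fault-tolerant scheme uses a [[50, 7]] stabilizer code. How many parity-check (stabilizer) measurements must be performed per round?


For an [[n,k]] stabilizer code:
Number of stabilizer generators = n - k
= 50 - 7
= 43

43


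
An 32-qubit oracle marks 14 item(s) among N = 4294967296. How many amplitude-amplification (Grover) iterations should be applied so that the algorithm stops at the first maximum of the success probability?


After j Grover iterations the success probability is P(j) = sin^2((2j+1)*theta), where sin(theta) = sqrt(k/N).
N = 2^32 = 4294967296, k = 14
sin(theta) = sqrt(k/N) = 5.709316081e-05
theta = arcsin(sqrt(k/N)) = 5.709316084e-05 rad
P(j) reaches its first maximum when (2j+1)*theta is as close as possible to pi/2, i.e. j = round(pi/(4*theta) - 1/2).
pi/(4*theta) - 1/2 = 13755.9316
(For comparison, the common estimate pi/4 * sqrt(N/k) = 13756.4316; the exact maximiser is used here.)
Optimal iterations = 13756

13756


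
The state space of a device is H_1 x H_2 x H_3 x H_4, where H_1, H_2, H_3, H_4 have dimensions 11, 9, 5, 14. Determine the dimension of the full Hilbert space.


dim(H_1 x H_2 x H_3 x H_4) = 11 * 9 * 5 * 14
= 99 * 5 * 14
= 495 * 14
= 6930

6930


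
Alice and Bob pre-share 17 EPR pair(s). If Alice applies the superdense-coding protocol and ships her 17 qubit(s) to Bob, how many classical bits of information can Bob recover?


Superdense coding allows 2 classical bits per shared entangled pair.
17 pair(s) -> 2 * 17 = 34 classical bits

34


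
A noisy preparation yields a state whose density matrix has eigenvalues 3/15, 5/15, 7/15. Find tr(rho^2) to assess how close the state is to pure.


tr(rho^2) = sum of eigenvalues squared
= (3/15)^2 + (5/15)^2 + (7/15)^2
= (9 + 25 + 49) / 225
= 83/225
= 0.3689

0.3689


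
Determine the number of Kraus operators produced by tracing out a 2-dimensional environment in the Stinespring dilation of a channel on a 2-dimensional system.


Tracing out the environment in an orthonormal basis {|i>_E} gives Kraus operators K_i = <i|_E U |0>_E.
Number of Kraus operators = dim(H_env) = d_env
= 2

2


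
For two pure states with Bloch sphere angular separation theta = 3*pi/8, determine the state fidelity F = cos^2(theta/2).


For states separated by angle theta on Bloch sphere:
F = cos^2(theta/2)
theta = 3*pi/8 = 1.1781
theta/2 = 0.5890
cos(theta/2) = 0.8315
F = 0.6913

0.6913


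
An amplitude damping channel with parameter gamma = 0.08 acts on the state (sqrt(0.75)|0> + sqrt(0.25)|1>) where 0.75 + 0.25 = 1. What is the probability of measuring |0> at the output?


For amplitude damping with parameter gamma on state sqrt(a)|0> + sqrt(b)|1>:
alpha^2 = 0.75, beta^2 = 0.25
P(|0>) = alpha^2 + gamma * beta^2
= 0.75 + 0.08 * 0.25
= 0.75 + 0.0200
= 0.7700

0.7700


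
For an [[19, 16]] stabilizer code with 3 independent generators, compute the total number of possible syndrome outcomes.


Each stabilizer generator gives a binary (+1 or -1) measurement outcome.
With 3 independent generators:
Total syndromes = 2^3
= 8

8


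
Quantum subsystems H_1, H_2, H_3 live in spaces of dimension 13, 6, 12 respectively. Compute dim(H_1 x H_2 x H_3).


dim(H_1 x H_2 x H_3) = 13 * 6 * 12
= 78 * 12
= 936

936


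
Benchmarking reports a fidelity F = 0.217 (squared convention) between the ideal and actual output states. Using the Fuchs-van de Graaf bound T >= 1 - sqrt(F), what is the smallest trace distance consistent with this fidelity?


Fuchs-van de Graaf (squared-fidelity convention): 1 - sqrt(F) <= T <= sqrt(1 - F).
Lower bound: T >= 1 - sqrt(F)
sqrt(F) = sqrt(0.217) = 0.4658
T >= 1 - 0.4658
T >= 0.5342

0.5342


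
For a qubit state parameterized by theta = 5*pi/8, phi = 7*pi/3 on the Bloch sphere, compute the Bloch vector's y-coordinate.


theta = 1.9635, phi = 7.3304
r_y = sin(theta)*sin(phi) = 0.9239 * 0.8660
r_y = 0.8001

0.8001


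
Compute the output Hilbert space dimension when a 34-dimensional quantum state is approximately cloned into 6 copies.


Output space = H^(tensor 6) where dim(H) = 34
dim = 34^6
= 1156 (after 2 factors)
= 39304 (after 3 factors)
= 1336336 (after 4 factors)
= 45435424 (after 5 factors)
= 1544804416 (after 6 factors)
= 1544804416

1544804416


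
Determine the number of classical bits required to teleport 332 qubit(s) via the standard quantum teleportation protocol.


Quantum teleportation requires 2 classical bits per qubit teleported.
332 qubit(s) -> 2 * 332 = 664 classical bits

664


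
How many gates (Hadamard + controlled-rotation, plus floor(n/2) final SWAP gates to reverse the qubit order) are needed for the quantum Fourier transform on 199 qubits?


Hadamard gates: 199
Controlled rotations: n*(n-1)/2 = 199*198/2 = 19701
SWAP gates: floor(n/2) = floor(199/2) = 99
Total = 199 + 19701 + 99
= 19999

19999


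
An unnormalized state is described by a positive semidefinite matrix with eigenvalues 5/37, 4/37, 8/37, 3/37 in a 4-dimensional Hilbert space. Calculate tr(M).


tr(M) = sum of eigenvalues
= 5/37 + 4/37 + 8/37 + 3/37
= 20/37
= 0.5405

0.5405


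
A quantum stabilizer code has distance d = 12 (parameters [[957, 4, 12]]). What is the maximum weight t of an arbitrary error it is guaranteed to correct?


Code parameters: [[957, 4, 12]], distance d = 12.
Number of correctable errors = floor((d-1)/2)
= floor((12 - 1)/2)
= floor(11/2)
= 5

5


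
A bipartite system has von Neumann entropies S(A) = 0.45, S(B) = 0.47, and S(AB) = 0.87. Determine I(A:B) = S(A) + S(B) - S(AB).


I(A:B) = S(A) + S(B) - S(AB)
= 0.45 + 0.47 - 0.87
= 0.0500

0.0500


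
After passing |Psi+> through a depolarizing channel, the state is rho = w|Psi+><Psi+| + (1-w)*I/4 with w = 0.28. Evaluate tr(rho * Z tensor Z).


|Psi+> = (|01> + |10>)/sqrt(2)
For the pure Bell state, <Z_A Z_B> = -1 (Bell-state Pauli correlator).
The maximally-mixed part I/4 has tr(I/4 * P tensor P) = 0 for any traceless Pauli P.
So <Z_A Z_B>_rho = w * (-1) + (1 - w) * 0
= 0.28 * (-1)
= -0.2800

-0.2800


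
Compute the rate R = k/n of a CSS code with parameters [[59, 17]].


Code rate R = k/n
= 17/59
= 0.2881

0.2881


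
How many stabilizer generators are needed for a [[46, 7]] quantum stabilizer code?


For an [[n,k]] stabilizer code:
Number of stabilizer generators = n - k
= 46 - 7
= 39

39


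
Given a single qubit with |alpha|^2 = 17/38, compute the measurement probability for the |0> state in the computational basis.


|alpha|^2 = 17/38 = 0.4474
|beta|^2 = 1 - 17/38 = 21/38 = 0.5526
P(|0>) = |alpha|^2 = 0.4474

0.4474


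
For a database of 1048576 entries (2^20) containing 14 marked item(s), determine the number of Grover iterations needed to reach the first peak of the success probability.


After j Grover iterations the success probability is P(j) = sin^2((2j+1)*theta), where sin(theta) = sqrt(k/N).
N = 2^20 = 1048576, k = 14
sin(theta) = sqrt(k/N) = 0.003653962292
theta = arcsin(sqrt(k/N)) = 0.003653970423 rad
P(j) reaches its first maximum when (2j+1)*theta is as close as possible to pi/2, i.e. j = round(pi/(4*theta) - 1/2).
pi/(4*theta) - 1/2 = 214.4438
(For comparison, the common estimate pi/4 * sqrt(N/k) = 214.9442; the exact maximiser is used here.)
Optimal iterations = 214

214


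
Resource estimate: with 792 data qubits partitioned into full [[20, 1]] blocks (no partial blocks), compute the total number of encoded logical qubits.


Each code block uses 20 physical qubits for 1 logical qubit(s).
Number of complete blocks = floor(792 / 20) = 39
Logical qubits = 39 * 1
= 39

39


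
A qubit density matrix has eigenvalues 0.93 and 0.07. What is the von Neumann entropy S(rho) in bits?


S = -p*log2(p) - (1-p)*log2(1-p)
p = 0.9300, 1-p = 0.0700
= -0.9300 * log2(0.9300) - 0.0700 * log2(0.0700)
= -(-0.0974) - (-0.2686)
= 0.3659

0.3659


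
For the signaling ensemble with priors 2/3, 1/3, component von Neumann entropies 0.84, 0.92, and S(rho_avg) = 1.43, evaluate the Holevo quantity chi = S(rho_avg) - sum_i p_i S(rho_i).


chi = S(rho) - sum_i p_i * S(rho_i)
Weighted entropy = 2/3 * 0.84 + 1/3 * 0.92
= 0.8667
chi = 1.43 - 0.8667
= 0.5633

0.5633


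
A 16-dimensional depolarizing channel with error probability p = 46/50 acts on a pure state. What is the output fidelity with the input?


F = (1-p) + p/d
= (1 - 0.9200) + 0.9200/16
= 0.0800 + 0.0575
= 0.1375

0.1375


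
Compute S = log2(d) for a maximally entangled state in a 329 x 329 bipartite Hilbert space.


For a maximally entangled state in d x d:
S = log2(d) = log2(329)
= 8.3619

8.3619


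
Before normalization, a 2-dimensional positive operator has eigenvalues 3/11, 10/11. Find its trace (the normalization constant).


tr(M) = sum of eigenvalues
= 3/11 + 10/11
= 13/11
= 1.1818

1.1818


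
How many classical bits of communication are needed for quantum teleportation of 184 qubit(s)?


Quantum teleportation requires 2 classical bits per qubit teleported.
184 qubit(s) -> 2 * 184 = 368 classical bits

368


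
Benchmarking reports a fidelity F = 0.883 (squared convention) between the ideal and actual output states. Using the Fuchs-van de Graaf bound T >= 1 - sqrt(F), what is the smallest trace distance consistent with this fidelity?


Fuchs-van de Graaf (squared-fidelity convention): 1 - sqrt(F) <= T <= sqrt(1 - F).
Lower bound: T >= 1 - sqrt(F)
sqrt(F) = sqrt(0.883) = 0.9397
T >= 1 - 0.9397
T >= 0.0603

0.0603


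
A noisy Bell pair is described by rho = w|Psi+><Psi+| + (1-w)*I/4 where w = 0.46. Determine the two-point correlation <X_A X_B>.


|Psi+> = (|01> + |10>)/sqrt(2)
For the pure Bell state, <X_A X_B> = +1 (Bell-state Pauli correlator).
The maximally-mixed part I/4 has tr(I/4 * P tensor P) = 0 for any traceless Pauli P.
So <X_A X_B>_rho = w * (+1) + (1 - w) * 0
= 0.46 * (+1)
= 0.4600

0.4600


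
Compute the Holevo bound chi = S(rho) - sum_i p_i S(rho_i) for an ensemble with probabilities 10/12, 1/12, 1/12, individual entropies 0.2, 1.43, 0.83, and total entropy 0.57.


chi = S(rho) - sum_i p_i * S(rho_i)
Weighted entropy = 10/12 * 0.2 + 1/12 * 1.43 + 1/12 * 0.83
= 0.3550
chi = 0.57 - 0.3550
= 0.2150

0.2150


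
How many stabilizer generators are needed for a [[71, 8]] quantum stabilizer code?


For an [[n,k]] stabilizer code:
Number of stabilizer generators = n - k
= 71 - 8
= 63

63


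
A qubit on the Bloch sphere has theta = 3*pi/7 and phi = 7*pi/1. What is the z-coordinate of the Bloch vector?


theta = 1.3464, phi = 21.9911
r_z = cos(theta) = 0.2225

0.2225


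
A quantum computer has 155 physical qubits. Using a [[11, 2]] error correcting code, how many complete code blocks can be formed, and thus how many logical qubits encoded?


Each code block uses 11 physical qubits for 2 logical qubit(s).
Number of complete blocks = floor(155 / 11) = 14
Logical qubits = 14 * 2
= 28

28


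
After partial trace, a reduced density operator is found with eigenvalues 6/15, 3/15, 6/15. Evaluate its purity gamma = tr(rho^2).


tr(rho^2) = sum of eigenvalues squared
= (6/15)^2 + (3/15)^2 + (6/15)^2
= (36 + 9 + 36) / 225
= 81/225
= 0.3600

0.3600


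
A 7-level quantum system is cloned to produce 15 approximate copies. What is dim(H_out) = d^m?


Output space = H^(tensor 15) where dim(H) = 7
dim = 7^15
= 49 (after 2 factors)
= 343 (after 3 factors)
= 2401 (after 4 factors)
= 16807 (after 5 factors)
= 117649 (after 6 factors)
= 823543 (after 7 factors)
= 5764801 (after 8 factors)
= 40353607 (after 9 factors)
= 282475249 (after 10 factors)
= 1977326743 (after 11 factors)
= 13841287201 (after 12 factors)
= 96889010407 (after 13 factors)
= 678223072849 (after 14 factors)
= 4747561509943 (after 15 factors)
= 4747561509943

4747561509943


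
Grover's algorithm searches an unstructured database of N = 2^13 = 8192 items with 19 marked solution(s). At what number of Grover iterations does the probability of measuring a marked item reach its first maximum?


After j Grover iterations the success probability is P(j) = sin^2((2j+1)*theta), where sin(theta) = sqrt(k/N).
N = 2^13 = 8192, k = 19
sin(theta) = sqrt(k/N) = 0.0481594844
theta = arcsin(sqrt(k/N)) = 0.04817812019 rad
P(j) reaches its first maximum when (2j+1)*theta is as close as possible to pi/2, i.e. j = round(pi/(4*theta) - 1/2).
pi/(4*theta) - 1/2 = 15.8020
(For comparison, the common estimate pi/4 * sqrt(N/k) = 16.3083; the exact maximiser is used here.)
Optimal iterations = 16

16


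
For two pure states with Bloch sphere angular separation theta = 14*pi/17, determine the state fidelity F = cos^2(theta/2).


For states separated by angle theta on Bloch sphere:
F = cos^2(theta/2)
theta = 14*pi/17 = 2.5872
theta/2 = 1.2936
cos(theta/2) = 0.2737
F = 0.0749

0.0749


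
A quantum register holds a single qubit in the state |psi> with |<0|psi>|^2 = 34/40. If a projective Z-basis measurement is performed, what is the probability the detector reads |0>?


|alpha|^2 = 34/40 = 0.8500
|beta|^2 = 1 - 34/40 = 6/40 = 0.1500
P(|0>) = |alpha|^2 = 0.8500

0.8500


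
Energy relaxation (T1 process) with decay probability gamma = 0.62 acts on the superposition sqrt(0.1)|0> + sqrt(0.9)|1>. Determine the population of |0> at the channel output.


For amplitude damping with parameter gamma on state sqrt(a)|0> + sqrt(b)|1>:
alpha^2 = 0.1, beta^2 = 0.9
P(|0>) = alpha^2 + gamma * beta^2
= 0.1 + 0.62 * 0.9
= 0.1 + 0.5580
= 0.6580

0.6580


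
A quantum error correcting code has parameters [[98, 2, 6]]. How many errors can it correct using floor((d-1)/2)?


Code parameters: [[98, 2, 6]], distance d = 6.
Number of correctable errors = floor((d-1)/2)
= floor((6 - 1)/2)
= floor(5/2)
= 2

2


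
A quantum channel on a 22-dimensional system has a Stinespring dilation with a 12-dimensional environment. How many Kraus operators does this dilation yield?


Tracing out the environment in an orthonormal basis {|i>_E} gives Kraus operators K_i = <i|_E U |0>_E.
Number of Kraus operators = dim(H_env) = d_env
= 12

12


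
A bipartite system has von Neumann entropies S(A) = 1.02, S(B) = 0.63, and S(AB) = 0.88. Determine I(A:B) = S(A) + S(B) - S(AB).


I(A:B) = S(A) + S(B) - S(AB)
= 1.02 + 0.63 - 0.88
= 0.7700

0.7700


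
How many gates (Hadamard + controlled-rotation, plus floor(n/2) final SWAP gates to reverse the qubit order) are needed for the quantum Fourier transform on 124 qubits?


Hadamard gates: 124
Controlled rotations: n*(n-1)/2 = 124*123/2 = 7626
SWAP gates: floor(n/2) = floor(124/2) = 62
Total = 124 + 7626 + 62
= 7812

7812


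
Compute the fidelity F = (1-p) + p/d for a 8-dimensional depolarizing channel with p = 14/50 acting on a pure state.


F = (1-p) + p/d
= (1 - 0.2800) + 0.2800/8
= 0.7200 + 0.0350
= 0.7550

0.7550


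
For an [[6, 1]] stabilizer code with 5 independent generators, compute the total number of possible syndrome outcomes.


Each stabilizer generator gives a binary (+1 or -1) measurement outcome.
With 5 independent generators:
Total syndromes = 2^5
= 32

32


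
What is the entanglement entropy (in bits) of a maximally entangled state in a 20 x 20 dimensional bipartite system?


For a maximally entangled state in d x d:
S = log2(d) = log2(20)
= 4.3219

4.3219


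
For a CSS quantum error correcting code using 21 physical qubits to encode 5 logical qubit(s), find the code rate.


Code rate R = k/n
= 5/21
= 0.2381

0.2381


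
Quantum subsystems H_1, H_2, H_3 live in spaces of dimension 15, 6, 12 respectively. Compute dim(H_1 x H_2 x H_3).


dim(H_1 x H_2 x H_3) = 15 * 6 * 12
= 90 * 12
= 1080

1080


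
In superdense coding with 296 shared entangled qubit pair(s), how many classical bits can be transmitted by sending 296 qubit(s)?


Superdense coding allows 2 classical bits per shared entangled pair.
296 pair(s) -> 2 * 296 = 592 classical bits

592


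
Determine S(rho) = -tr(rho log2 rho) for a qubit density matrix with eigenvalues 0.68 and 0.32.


S = -p*log2(p) - (1-p)*log2(1-p)
p = 0.6800, 1-p = 0.3200
= -0.6800 * log2(0.6800) - 0.3200 * log2(0.3200)
= -(-0.3783) - (-0.5260)
= 0.9044

0.9044


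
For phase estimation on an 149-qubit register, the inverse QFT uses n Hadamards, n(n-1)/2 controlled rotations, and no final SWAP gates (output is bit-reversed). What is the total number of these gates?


Hadamard gates: 149
Controlled rotations: n*(n-1)/2 = 149*148/2 = 11026
SWAP gates: 0 (omitted)
Total = 149 + 11026
= 11175

11175


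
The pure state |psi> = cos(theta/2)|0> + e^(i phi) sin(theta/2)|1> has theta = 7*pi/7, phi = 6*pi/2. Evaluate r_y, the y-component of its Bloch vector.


theta = 3.1416, phi = 9.4248
r_y = sin(theta)*sin(phi) = 0.0000 * 0.0000
r_y = 0.0000

0.0000


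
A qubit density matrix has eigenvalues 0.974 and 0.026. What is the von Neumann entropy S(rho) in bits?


S = -p*log2(p) - (1-p)*log2(1-p)
p = 0.9740, 1-p = 0.0260
= -0.9740 * log2(0.9740) - 0.0260 * log2(0.0260)
= -(-0.0370) - (-0.1369)
= 0.1739

0.1739


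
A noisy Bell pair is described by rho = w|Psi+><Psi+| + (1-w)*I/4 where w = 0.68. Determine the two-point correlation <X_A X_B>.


|Psi+> = (|01> + |10>)/sqrt(2)
For the pure Bell state, <X_A X_B> = +1 (Bell-state Pauli correlator).
The maximally-mixed part I/4 has tr(I/4 * P tensor P) = 0 for any traceless Pauli P.
So <X_A X_B>_rho = w * (+1) + (1 - w) * 0
= 0.68 * (+1)
= 0.6800

0.6800


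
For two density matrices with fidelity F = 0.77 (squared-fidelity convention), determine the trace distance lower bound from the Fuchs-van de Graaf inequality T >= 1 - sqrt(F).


Fuchs-van de Graaf (squared-fidelity convention): 1 - sqrt(F) <= T <= sqrt(1 - F).
Lower bound: T >= 1 - sqrt(F)
sqrt(F) = sqrt(0.77) = 0.8775
T >= 1 - 0.8775
T >= 0.1225

0.1225


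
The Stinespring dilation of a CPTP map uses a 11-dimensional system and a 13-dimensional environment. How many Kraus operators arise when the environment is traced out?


Tracing out the environment in an orthonormal basis {|i>_E} gives Kraus operators K_i = <i|_E U |0>_E.
Number of Kraus operators = dim(H_env) = d_env
= 13

13


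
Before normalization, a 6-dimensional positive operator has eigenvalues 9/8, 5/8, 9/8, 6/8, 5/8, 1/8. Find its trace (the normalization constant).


tr(M) = sum of eigenvalues
= 9/8 + 5/8 + 9/8 + 6/8 + 5/8 + 1/8
= 35/8
= 4.3750

4.3750


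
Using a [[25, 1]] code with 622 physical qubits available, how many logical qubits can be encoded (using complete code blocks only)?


Each code block uses 25 physical qubits for 1 logical qubit(s).
Number of complete blocks = floor(622 / 25) = 24
Logical qubits = 24 * 1
= 24

24


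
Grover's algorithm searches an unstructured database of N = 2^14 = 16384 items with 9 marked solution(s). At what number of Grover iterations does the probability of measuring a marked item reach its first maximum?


After j Grover iterations the success probability is P(j) = sin^2((2j+1)*theta), where sin(theta) = sqrt(k/N).
N = 2^14 = 16384, k = 9
sin(theta) = sqrt(k/N) = 0.0234375
theta = arcsin(sqrt(k/N)) = 0.0234396463 rad
P(j) reaches its first maximum when (2j+1)*theta is as close as possible to pi/2, i.e. j = round(pi/(4*theta) - 1/2).
pi/(4*theta) - 1/2 = 33.0073
(For comparison, the common estimate pi/4 * sqrt(N/k) = 33.5103; the exact maximiser is used here.)
Optimal iterations = 33

33


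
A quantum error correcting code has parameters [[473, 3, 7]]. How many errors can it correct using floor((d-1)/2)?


Code parameters: [[473, 3, 7]], distance d = 7.
Number of correctable errors = floor((d-1)/2)
= floor((7 - 1)/2)
= floor(6/2)
= 3

3


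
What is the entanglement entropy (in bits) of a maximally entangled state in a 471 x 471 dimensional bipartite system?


For a maximally entangled state in d x d:
S = log2(d) = log2(471)
= 8.8796

8.8796


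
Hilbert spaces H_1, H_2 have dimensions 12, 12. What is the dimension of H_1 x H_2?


dim(H_1 x H_2) = 12 * 12
= 144

144


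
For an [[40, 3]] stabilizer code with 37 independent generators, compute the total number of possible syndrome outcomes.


Each stabilizer generator gives a binary (+1 or -1) measurement outcome.
With 37 independent generators:
Total syndromes = 2^37
= 137438953472

137438953472


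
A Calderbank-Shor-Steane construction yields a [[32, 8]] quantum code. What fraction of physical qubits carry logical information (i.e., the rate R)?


Code rate R = k/n
= 8/32
= 0.2500

0.2500


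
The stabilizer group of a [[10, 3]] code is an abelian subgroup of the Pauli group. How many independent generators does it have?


For an [[n,k]] stabilizer code:
Number of stabilizer generators = n - k
= 10 - 3
= 7

7


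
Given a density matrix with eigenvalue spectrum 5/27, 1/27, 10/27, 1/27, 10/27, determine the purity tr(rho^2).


tr(rho^2) = sum of eigenvalues squared
= (5/27)^2 + (1/27)^2 + (10/27)^2 + (1/27)^2 + (10/27)^2
= (25 + 1 + 100 + 1 + 100) / 729
= 227/729
= 0.3114

0.3114


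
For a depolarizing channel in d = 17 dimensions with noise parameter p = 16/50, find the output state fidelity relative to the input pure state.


F = (1-p) + p/d
= (1 - 0.3200) + 0.3200/17
= 0.6800 + 0.0188
= 0.6988

0.6988


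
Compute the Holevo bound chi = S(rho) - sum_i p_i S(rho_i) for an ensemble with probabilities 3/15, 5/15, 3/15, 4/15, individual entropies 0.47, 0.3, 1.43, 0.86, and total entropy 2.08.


chi = S(rho) - sum_i p_i * S(rho_i)
Weighted entropy = 3/15 * 0.47 + 5/15 * 0.3 + 3/15 * 1.43 + 4/15 * 0.86
= 0.7093
chi = 2.08 - 0.7093
= 1.3707

1.3707


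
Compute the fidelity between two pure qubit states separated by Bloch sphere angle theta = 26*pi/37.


For states separated by angle theta on Bloch sphere:
F = cos^2(theta/2)
theta = 26*pi/37 = 2.2076
theta/2 = 1.1038
cos(theta/2) = 0.4502
F = 0.2027

0.2027


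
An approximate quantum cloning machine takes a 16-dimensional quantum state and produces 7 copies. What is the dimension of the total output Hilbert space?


Output space = H^(tensor 7) where dim(H) = 16
dim = 16^7
= 256 (after 2 factors)
= 4096 (after 3 factors)
= 65536 (after 4 factors)
= 1048576 (after 5 factors)
= 16777216 (after 6 factors)
= 268435456 (after 7 factors)
= 268435456

268435456
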